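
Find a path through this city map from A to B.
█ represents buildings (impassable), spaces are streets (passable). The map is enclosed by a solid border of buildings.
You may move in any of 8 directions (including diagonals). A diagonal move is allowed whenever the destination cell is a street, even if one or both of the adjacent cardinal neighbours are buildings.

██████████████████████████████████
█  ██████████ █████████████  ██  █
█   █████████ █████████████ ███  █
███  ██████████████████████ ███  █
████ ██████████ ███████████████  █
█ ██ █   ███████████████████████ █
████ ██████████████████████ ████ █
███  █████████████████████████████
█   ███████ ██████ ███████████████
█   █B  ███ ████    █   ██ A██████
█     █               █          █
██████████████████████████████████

Finding the shortest path from A to B:
Movement: 8-directional
Path length: 22 steps
Directions: left → down-left → left → left → up-left → left → down-left → left → left → left → left → left → left → left → left → left → left → left → left → left → up-left → left

Solution:

██████████████████████████████████
█  ██████████ █████████████  ██  █
█   █████████ █████████████ ███  █
███  ██████████████████████ ███  █
████ ██████████ ███████████████  █
█ ██ █   ███████████████████████ █
████ ██████████████████████ ████ █
███  █████████████████████████████
█   ███████ ██████ ███████████████
█   █B← ███ ████    █↙← ██↙A██████
█     █↖←←←←←←←←←←←←← █↖←←       █
██████████████████████████████████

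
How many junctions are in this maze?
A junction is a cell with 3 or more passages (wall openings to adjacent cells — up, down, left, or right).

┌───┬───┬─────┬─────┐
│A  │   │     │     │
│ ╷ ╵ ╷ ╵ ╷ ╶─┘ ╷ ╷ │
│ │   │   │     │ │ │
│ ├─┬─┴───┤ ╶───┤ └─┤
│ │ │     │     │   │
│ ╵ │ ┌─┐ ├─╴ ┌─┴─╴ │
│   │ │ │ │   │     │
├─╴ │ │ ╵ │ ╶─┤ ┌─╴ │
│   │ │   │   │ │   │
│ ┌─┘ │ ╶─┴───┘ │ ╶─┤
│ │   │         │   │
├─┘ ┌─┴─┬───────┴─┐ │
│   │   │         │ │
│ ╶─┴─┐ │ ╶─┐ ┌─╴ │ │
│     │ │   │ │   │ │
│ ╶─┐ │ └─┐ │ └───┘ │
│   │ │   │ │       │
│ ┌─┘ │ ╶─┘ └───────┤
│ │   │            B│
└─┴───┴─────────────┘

Checking each cell for number of passages:

Junctions found (3+ passages):
  (0, 5): 3 passages
  (0, 8): 3 passages
  (1, 5): 3 passages
  (2, 6): 3 passages
  (3, 1): 3 passages
  (3, 9): 3 passages
  (4, 3): 3 passages
  (6, 6): 3 passages
  (7, 0): 3 passages
  (8, 0): 3 passages
  (8, 3): 3 passages
  (9, 5): 3 passages
Total junctions: 12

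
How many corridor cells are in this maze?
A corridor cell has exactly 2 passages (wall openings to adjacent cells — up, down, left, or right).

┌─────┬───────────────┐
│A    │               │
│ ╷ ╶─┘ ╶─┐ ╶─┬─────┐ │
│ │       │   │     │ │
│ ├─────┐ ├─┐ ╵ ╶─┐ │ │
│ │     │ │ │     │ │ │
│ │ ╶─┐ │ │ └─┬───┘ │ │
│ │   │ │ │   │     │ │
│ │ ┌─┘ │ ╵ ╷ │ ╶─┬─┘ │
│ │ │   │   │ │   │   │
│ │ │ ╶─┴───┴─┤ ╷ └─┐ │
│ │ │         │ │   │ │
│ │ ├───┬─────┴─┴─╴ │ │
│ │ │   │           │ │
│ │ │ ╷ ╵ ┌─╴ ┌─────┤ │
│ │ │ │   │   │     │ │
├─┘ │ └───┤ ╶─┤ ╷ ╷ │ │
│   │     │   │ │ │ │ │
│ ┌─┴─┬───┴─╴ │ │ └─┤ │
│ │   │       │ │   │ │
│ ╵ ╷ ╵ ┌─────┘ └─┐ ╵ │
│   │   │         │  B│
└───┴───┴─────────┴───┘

Counting cells with exactly 2 passages:
Total corridor cells: 97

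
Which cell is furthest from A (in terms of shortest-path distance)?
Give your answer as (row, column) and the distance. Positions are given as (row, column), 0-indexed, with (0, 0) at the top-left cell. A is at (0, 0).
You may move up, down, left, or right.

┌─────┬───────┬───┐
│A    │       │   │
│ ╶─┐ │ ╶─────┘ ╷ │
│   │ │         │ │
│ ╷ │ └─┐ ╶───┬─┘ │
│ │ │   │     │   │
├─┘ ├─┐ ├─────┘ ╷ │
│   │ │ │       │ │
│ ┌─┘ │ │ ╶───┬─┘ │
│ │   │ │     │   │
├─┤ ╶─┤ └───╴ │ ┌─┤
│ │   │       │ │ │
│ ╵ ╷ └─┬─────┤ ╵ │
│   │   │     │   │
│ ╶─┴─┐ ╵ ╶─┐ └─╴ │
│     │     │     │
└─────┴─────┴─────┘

Computing BFS distances from A to all cells:
Furthest cell: (7, 2)
Distance: 43 steps

Path from A to the furthest cell:

┌─────┬───────┬───┐
│A → ↓│       │   │
│ ╶─┐ │ ╶─────┘ ╷ │
│   │↓│         │ │
│ ╷ │ └─┐ ╶───┬─┘ │
│ │ │↳ ↓│     │↱ ↓│
├─┘ ├─┐ ├─────┘ ╷ │
│   │ │↓│↱ → → ↑│↓│
│ ┌─┘ │ │ ╶───┬─┘ │
│ │   │↓│↑ ← ↰│↓ ↲│
├─┤ ╶─┤ └───╴ │ ┌─┤
│ │↓ ↰│↳ → → ↑│↓│ │
│ ╵ ╷ └─┬─────┤ ╵ │
│↓ ↲│↑ ↰│↓ ← ↰│↳ ↓│
│ ╶─┴─┐ ╵ ╶─┐ └─╴ │
│↳ → B│↑ ↲  │↑ ← ↲│
└─────┴─────┴─────┘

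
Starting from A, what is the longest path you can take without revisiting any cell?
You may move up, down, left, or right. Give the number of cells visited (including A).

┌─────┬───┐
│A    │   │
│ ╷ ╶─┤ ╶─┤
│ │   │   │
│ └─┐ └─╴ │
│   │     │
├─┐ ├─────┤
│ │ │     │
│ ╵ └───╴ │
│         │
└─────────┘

Finding longest simple path using DFS:
Start: (0, 0)
Longest path visits 12 cells
Path: A → down → down → right → down → down → right → right → right → up → left → left

Solution:

┌─────┬───┐
│A    │   │
│ ╷ ╶─┤ ╶─┤
│↓│   │   │
│ └─┐ └─╴ │
│↳ ↓│     │
├─┐ ├─────┤
│ │↓│B ← ↰│
│ ╵ └───╴ │
│  ↳ → → ↑│
└─────────┘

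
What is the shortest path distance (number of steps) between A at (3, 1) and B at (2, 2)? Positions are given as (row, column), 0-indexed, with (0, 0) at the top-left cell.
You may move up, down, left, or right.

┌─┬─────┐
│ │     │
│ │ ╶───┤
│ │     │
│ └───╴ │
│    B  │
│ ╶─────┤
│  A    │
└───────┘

Finding path from (3, 1) to (2, 2):
Path: (3,1) → (3,0) → (2,0) → (2,1) → (2,2)
Distance: 4 steps

Solution:

┌─┬─────┐
│ │     │
│ │ ╶───┤
│ │     │
│ └───╴ │
│↱ → B  │
│ ╶─────┤
│↑ A    │
└───────┘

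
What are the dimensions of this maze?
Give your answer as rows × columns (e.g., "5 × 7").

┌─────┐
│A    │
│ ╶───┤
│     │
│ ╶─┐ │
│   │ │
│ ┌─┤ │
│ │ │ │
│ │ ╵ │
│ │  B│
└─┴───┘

Counting the maze dimensions:
Rows (vertical): 5
Columns (horizontal): 3
Dimensions: 5 × 3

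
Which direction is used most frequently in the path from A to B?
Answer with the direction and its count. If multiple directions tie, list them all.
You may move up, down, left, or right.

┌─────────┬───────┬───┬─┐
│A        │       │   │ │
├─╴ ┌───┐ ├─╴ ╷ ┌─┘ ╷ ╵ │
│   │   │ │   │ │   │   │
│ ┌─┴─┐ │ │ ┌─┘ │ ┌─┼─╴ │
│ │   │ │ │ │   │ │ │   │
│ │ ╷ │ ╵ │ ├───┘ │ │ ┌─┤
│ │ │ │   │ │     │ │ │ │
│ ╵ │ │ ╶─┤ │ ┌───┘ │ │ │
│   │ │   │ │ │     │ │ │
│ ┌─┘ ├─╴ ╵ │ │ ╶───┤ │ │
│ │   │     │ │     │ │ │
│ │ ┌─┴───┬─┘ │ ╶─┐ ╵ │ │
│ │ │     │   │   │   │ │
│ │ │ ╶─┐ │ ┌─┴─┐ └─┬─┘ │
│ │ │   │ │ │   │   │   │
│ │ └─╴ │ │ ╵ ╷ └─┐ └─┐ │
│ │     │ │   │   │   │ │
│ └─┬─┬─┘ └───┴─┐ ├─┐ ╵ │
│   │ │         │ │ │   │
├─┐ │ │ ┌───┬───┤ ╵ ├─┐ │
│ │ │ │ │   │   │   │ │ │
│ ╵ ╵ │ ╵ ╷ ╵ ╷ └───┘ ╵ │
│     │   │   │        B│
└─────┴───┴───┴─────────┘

Directions: right, down, left, down, down, down, right, up, up, right, down, down, down, left, down, down, down, right, right, up, left, up, right, right, down, down, down, left, down, down, right, up, right, down, right, up, right, down, right, right, right, right
Counts: {'right': 15, 'down': 17, 'left': 4, 'up': 6}
Most common: down (17 times)

Solution:

┌─────────┬───────┬───┬─┐
│A ↓      │       │   │ │
├─╴ ┌───┐ ├─╴ ╷ ┌─┘ ╷ ╵ │
│↓ ↲│   │ │   │ │   │   │
│ ┌─┴─┐ │ │ ┌─┘ │ ┌─┼─╴ │
│↓│↱ ↓│ │ │ │   │ │ │   │
│ │ ╷ │ ╵ │ ├───┘ │ │ ┌─┤
│↓│↑│↓│   │ │     │ │ │ │
│ ╵ │ │ ╶─┤ │ ┌───┘ │ │ │
│↳ ↑│↓│   │ │ │     │ │ │
│ ┌─┘ ├─╴ ╵ │ │ ╶───┤ │ │
│ │↓ ↲│     │ │     │ │ │
│ │ ┌─┴───┬─┘ │ ╶─┐ ╵ │ │
│ │↓│↱ → ↓│   │   │   │ │
│ │ │ ╶─┐ │ ┌─┴─┐ └─┬─┘ │
│ │↓│↑ ↰│↓│ │   │   │   │
│ │ └─╴ │ │ ╵ ╷ └─┐ └─┐ │
│ │↳ → ↑│↓│   │   │   │ │
│ └─┬─┬─┘ └───┴─┐ ├─┐ ╵ │
│   │ │↓ ↲      │ │ │   │
├─┐ │ │ ┌───┬───┤ ╵ ├─┐ │
│ │ │ │↓│↱ ↓│↱ ↓│   │ │ │
│ ╵ ╵ │ ╵ ╷ ╵ ╷ └───┘ ╵ │
│     │↳ ↑│↳ ↑│↳ → → → B│
└─────┴───┴───┴─────────┘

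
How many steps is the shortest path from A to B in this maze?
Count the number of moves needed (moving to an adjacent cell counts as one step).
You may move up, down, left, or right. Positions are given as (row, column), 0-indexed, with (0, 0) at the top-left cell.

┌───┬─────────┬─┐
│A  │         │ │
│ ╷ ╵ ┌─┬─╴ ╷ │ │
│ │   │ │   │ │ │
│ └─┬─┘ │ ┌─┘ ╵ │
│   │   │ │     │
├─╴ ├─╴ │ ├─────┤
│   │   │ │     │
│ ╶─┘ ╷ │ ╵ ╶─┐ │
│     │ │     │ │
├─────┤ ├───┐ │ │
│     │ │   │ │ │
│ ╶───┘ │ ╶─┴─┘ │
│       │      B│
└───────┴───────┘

Using BFS to find shortest path:
Start: (0, 0), End: (6, 7)
Path found:
(0,0) → (0,1) → (1,1) → (1,2) → (0,2) → (0,3) → (0,4) → (0,5) → (1,5) → (1,4) → (2,4) → (3,4) → (4,4) → (4,5) → (3,5) → (3,6) → (3,7) → (4,7) → (5,7) → (6,7)
Number of steps: 19

Solution:

┌───┬─────────┬─┐
│A ↓│↱ → → ↓  │ │
│ ╷ ╵ ┌─┬─╴ ╷ │ │
│ │↳ ↑│ │↓ ↲│ │ │
│ └─┬─┘ │ ┌─┘ ╵ │
│   │   │↓│     │
├─╴ ├─╴ │ ├─────┤
│   │   │↓│↱ → ↓│
│ ╶─┘ ╷ │ ╵ ╶─┐ │
│     │ │↳ ↑  │↓│
├─────┤ ├───┐ │ │
│     │ │   │ │↓│
│ ╶───┘ │ ╶─┴─┘ │
│       │      B│
└───────┴───────┘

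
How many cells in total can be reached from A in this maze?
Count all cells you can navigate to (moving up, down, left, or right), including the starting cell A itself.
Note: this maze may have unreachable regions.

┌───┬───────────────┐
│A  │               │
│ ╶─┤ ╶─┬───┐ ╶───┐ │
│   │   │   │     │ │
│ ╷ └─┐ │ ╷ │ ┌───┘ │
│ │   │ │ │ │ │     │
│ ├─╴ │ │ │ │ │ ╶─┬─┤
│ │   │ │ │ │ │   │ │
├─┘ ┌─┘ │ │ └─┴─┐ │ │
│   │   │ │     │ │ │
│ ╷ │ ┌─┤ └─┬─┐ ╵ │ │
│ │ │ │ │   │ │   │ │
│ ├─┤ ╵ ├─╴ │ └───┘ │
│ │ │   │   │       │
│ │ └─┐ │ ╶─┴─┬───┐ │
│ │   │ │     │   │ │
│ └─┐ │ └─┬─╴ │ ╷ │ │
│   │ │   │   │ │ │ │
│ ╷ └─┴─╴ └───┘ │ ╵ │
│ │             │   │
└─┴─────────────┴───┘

Using BFS/flood-fill to find all reachable cells from A:
Maze size: 10 × 10 = 100 total cells
4 cell(s) are walled off and cannot be reached from A.
Reachable cells: 96

Reachable region (· marks reachable cells):

┌───┬───────────────┐
│A ·│· · · · · · · ·│
│ ╶─┤ ╶─┬───┐ ╶───┐ │
│· ·│· ·│· ·│· · ·│·│
│ ╷ └─┐ │ ╷ │ ┌───┘ │
│·│· ·│·│·│·│·│· · ·│
│ ├─╴ │ │ │ │ │ ╶─┬─┤
│·│· ·│·│·│·│·│· ·│·│
├─┘ ┌─┘ │ │ └─┴─┐ │ │
│· ·│· ·│·│· · ·│·│·│
│ ╷ │ ┌─┤ └─┬─┐ ╵ │ │
│·│·│·│·│· ·│·│· ·│·│
│ ├─┤ ╵ ├─╴ │ └───┘ │
│·│ │· ·│· ·│· · · ·│
│ │ └─┐ │ ╶─┴─┬───┐ │
│·│   │·│· · ·│· ·│·│
│ └─┐ │ └─┬─╴ │ ╷ │ │
│· ·│ │· ·│· ·│·│·│·│
│ ╷ └─┴─╴ └───┘ │ ╵ │
│·│· · · · · · ·│· ·│
└─┴─────────────┴───┘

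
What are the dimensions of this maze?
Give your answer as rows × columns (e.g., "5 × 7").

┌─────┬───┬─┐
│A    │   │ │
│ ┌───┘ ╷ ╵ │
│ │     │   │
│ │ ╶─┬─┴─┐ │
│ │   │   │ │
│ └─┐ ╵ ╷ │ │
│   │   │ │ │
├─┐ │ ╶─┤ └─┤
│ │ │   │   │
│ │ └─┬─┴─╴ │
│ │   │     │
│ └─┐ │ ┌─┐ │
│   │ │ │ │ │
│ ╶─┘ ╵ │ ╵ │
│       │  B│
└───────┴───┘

Counting the maze dimensions:
Rows (vertical): 8
Columns (horizontal): 6
Dimensions: 8 × 6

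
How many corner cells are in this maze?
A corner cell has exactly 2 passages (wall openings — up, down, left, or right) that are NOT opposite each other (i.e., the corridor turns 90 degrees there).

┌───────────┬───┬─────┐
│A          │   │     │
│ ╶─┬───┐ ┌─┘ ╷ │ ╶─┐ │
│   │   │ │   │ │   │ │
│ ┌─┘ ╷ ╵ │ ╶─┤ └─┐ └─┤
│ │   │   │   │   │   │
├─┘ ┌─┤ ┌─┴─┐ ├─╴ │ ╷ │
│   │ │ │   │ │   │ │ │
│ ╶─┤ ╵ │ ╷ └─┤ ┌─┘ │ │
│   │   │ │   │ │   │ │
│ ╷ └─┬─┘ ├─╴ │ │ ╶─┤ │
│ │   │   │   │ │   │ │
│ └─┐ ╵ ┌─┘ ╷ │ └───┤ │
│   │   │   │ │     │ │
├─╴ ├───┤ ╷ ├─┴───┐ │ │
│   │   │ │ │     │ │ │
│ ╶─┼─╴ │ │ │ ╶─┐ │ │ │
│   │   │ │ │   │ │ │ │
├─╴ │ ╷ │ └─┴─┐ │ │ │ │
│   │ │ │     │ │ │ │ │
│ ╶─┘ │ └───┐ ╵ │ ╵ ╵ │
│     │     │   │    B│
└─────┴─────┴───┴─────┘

Counting corner cells (2 non-opposite passages):
Total corners: 66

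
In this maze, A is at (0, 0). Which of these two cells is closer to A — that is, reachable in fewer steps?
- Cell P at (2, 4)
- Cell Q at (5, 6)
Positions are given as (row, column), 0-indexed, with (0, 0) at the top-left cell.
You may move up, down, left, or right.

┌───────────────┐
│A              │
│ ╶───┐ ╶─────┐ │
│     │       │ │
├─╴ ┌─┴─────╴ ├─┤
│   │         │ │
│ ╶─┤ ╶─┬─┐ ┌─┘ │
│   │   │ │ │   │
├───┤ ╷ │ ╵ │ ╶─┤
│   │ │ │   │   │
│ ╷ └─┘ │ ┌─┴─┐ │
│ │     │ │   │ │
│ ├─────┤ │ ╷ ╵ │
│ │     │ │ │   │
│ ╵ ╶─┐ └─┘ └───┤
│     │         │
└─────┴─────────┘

Shortest path A → P at (2, 4): 10 steps
Shortest path A → Q at (5, 6): 33 steps

P is closer (10 steps vs 33 steps).

Path to P:

┌───────────────┐
│A → → ↓        │
│ ╶───┐ ╶─────┐ │
│     │↳ → → ↓│ │
├─╴ ┌─┴─────╴ ├─┤
│   │    P ← ↲│ │
│ ╶─┤ ╶─┬─┐ ┌─┘ │
│   │   │ │ │   │
├───┤ ╷ │ ╵ │ ╶─┤
│   │ │ │   │   │
│ ╷ └─┘ │ ┌─┴─┐ │
│ │     │ │   │ │
│ ├─────┤ │ ╷ ╵ │
│ │     │ │ │   │
│ ╵ ╶─┐ └─┘ └───┤
│     │         │
└─────┴─────────┘

Path to Q:

┌───────────────┐
│A → → ↓        │
│ ╶───┐ ╶─────┐ │
│     │↳ → → ↓│ │
├─╴ ┌─┴─────╴ ├─┤
│   │↓ ← ← ← ↲│ │
│ ╶─┤ ╶─┬─┐ ┌─┘ │
│   │↳ ↓│ │ │   │
├───┤ ╷ │ ╵ │ ╶─┤
│↓ ↰│ │↓│   │   │
│ ╷ └─┘ │ ┌─┴─┐ │
│↓│↑ ← ↲│ │↱ Q│ │
│ ├─────┤ │ ╷ ╵ │
│↓│↱ → ↓│ │↑│   │
│ ╵ ╶─┐ └─┘ └───┤
│↳ ↑  │↳ → ↑    │
└─────┴─────────┘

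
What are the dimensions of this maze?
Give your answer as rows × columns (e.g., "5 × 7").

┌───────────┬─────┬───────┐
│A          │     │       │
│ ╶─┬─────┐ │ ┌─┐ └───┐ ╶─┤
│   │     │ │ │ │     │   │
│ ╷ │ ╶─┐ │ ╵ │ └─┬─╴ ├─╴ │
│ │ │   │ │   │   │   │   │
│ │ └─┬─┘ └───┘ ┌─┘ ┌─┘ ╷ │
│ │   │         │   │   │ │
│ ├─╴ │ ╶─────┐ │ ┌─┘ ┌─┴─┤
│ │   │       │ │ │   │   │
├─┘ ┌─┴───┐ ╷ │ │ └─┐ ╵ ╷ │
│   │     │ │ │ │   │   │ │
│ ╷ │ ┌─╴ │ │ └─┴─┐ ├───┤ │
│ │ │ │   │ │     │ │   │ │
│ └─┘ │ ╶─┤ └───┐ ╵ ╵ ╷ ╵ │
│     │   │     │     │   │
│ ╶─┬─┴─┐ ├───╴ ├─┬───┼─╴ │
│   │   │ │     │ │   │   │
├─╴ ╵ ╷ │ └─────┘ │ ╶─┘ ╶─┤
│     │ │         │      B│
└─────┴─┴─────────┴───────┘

Counting the maze dimensions:
Rows (vertical): 10
Columns (horizontal): 13
Dimensions: 10 × 13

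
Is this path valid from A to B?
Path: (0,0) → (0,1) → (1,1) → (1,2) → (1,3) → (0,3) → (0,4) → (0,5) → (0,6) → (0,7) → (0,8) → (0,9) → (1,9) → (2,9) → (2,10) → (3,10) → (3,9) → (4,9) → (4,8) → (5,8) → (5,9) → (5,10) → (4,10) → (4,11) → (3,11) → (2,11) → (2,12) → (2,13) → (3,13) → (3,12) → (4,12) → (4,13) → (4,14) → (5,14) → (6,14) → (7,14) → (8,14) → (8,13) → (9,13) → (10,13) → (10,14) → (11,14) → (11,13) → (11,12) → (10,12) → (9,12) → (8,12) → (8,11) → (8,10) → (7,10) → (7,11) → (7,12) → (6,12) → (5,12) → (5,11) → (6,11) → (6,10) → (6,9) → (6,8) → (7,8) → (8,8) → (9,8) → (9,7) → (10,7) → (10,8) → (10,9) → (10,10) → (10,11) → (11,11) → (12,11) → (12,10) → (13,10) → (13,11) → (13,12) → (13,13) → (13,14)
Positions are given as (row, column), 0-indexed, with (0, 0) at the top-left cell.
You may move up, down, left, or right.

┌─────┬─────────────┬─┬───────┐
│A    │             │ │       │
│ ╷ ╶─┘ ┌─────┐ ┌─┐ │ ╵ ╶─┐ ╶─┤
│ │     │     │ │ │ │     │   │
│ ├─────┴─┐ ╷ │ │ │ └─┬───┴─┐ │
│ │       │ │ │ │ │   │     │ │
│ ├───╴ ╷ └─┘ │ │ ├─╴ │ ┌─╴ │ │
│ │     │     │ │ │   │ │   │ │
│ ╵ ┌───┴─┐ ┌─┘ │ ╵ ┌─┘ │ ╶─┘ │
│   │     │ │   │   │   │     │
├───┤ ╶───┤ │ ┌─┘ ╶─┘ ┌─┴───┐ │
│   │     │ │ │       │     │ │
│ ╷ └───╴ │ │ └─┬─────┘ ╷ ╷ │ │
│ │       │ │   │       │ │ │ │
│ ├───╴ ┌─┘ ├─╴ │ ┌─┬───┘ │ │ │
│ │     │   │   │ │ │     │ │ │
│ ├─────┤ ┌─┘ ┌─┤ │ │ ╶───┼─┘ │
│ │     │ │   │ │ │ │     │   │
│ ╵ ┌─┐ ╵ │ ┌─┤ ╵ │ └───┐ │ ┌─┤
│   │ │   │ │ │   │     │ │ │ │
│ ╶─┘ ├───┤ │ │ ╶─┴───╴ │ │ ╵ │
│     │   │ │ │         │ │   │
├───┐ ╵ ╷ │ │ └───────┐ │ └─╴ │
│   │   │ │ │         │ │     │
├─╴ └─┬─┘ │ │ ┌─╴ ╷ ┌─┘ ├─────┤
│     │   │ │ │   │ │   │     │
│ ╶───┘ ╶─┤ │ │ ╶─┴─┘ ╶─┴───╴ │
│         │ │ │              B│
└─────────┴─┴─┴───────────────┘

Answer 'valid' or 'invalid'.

Checking path validity:
Result: All consecutive moves are passable.

valid

Correct solution:

┌─────┬─────────────┬─┬───────┐
│A ↓  │↱ → → → → → ↓│ │       │
│ ╷ ╶─┘ ┌─────┐ ┌─┐ │ ╵ ╶─┐ ╶─┤
│ │↳ → ↑│     │ │ │↓│     │   │
│ ├─────┴─┐ ╷ │ │ │ └─┬───┴─┐ │
│ │       │ │ │ │ │↳ ↓│↱ → ↓│ │
│ ├───╴ ╷ └─┘ │ │ ├─╴ │ ┌─╴ │ │
│ │     │     │ │ │↓ ↲│↑│↓ ↲│ │
│ ╵ ┌───┴─┐ ┌─┘ │ ╵ ┌─┘ │ ╶─┘ │
│   │     │ │   │↓ ↲│↱ ↑│↳ → ↓│
├───┤ ╶───┤ │ ┌─┘ ╶─┘ ┌─┴───┐ │
│   │     │ │ │  ↳ → ↑│↓ ↰  │↓│
│ ╷ └───╴ │ │ └─┬─────┘ ╷ ╷ │ │
│ │       │ │   │↓ ← ← ↲│↑│ │↓│
│ ├───╴ ┌─┘ ├─╴ │ ┌─┬───┘ │ │ │
│ │     │   │   │↓│ │↱ → ↑│ │↓│
│ ├─────┤ ┌─┘ ┌─┤ │ │ ╶───┼─┘ │
│ │     │ │   │ │↓│ │↑ ← ↰│↓ ↲│
│ ╵ ┌─┐ ╵ │ ┌─┤ ╵ │ └───┐ │ ┌─┤
│   │ │   │ │ │↓ ↲│     │↑│↓│ │
│ ╶─┘ ├───┤ │ │ ╶─┴───╴ │ │ ╵ │
│     │   │ │ │↳ → → → ↓│↑│↳ ↓│
├───┐ ╵ ╷ │ │ └───────┐ │ └─╴ │
│   │   │ │ │         │↓│↑ ← ↲│
├─╴ └─┬─┘ │ │ ┌─╴ ╷ ┌─┘ ├─────┤
│     │   │ │ │   │ │↓ ↲│     │
│ ╶───┘ ╶─┤ │ │ ╶─┴─┘ ╶─┴───╴ │
│         │ │ │      ↳ → → → B│
└─────────┴─┴─┴───────────────┘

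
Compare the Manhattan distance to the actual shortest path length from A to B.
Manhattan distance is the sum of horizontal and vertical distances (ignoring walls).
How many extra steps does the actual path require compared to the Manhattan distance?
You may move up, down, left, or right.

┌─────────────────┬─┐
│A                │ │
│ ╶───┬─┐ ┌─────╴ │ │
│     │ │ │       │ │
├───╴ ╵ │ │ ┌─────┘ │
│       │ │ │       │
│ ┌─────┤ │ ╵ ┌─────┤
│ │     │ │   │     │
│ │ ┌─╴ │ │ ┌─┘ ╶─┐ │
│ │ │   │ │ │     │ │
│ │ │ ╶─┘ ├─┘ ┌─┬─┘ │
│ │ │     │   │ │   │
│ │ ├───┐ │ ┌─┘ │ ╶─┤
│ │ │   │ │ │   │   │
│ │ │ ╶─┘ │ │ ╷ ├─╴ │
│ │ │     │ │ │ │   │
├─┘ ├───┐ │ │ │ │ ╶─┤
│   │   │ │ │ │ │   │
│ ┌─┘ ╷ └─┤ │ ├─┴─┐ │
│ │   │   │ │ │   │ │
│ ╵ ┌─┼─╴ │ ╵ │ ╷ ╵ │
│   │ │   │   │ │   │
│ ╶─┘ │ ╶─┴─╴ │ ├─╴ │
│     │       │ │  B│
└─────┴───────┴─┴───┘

Manhattan distance: |11 - 0| + |9 - 0| = 20
Actual path length: 62
Extra steps: 62 - 20 = 42

Solution:

┌─────────────────┬─┐
│A → → → ↓        │ │
│ ╶───┬─┐ ┌─────╴ │ │
│     │ │↓│       │ │
├───╴ ╵ │ │ ┌─────┘ │
│       │↓│ │       │
│ ┌─────┤ │ ╵ ┌─────┤
│ │↓ ← ↰│↓│   │↱ → ↓│
│ │ ┌─╴ │ │ ┌─┘ ╶─┐ │
│ │↓│↱ ↑│↓│ │↱ ↑  │↓│
│ │ │ ╶─┘ ├─┘ ┌─┬─┘ │
│ │↓│↑ ← ↲│↱ ↑│ │↓ ↲│
│ │ ├───┐ │ ┌─┘ │ ╶─┤
│ │↓│   │ │↑│   │↳ ↓│
│ │ │ ╶─┘ │ │ ╷ ├─╴ │
│ │↓│     │↑│ │ │↓ ↲│
├─┘ ├───┐ │ │ │ │ ╶─┤
│↓ ↲│↱ ↓│ │↑│ │ │↳ ↓│
│ ┌─┘ ╷ └─┤ │ ├─┴─┐ │
│↓│↱ ↑│↳ ↓│↑│ │   │↓│
│ ╵ ┌─┼─╴ │ ╵ │ ╷ ╵ │
│↳ ↑│ │↓ ↲│↑ ↰│ │  ↓│
│ ╶─┘ │ ╶─┴─╴ │ ├─╴ │
│     │↳ → → ↑│ │  B│
└─────┴───────┴─┴───┘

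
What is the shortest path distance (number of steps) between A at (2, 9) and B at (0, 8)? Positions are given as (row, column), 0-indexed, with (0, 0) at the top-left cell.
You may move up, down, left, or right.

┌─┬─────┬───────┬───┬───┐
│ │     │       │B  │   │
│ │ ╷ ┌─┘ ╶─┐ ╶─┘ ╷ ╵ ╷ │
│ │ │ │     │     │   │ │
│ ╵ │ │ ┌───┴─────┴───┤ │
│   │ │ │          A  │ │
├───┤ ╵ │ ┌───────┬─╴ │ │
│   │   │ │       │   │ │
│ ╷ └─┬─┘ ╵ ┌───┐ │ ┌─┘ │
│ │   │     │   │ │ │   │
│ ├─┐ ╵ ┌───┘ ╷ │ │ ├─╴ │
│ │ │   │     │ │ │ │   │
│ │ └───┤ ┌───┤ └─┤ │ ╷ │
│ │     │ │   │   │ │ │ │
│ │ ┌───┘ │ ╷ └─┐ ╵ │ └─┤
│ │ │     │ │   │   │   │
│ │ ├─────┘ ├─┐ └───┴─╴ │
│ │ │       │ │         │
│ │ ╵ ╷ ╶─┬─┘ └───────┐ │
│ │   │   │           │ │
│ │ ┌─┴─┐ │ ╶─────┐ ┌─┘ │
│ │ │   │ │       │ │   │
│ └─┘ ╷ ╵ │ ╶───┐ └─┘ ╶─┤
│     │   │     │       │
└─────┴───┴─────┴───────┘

Finding path from (2, 9) to (0, 8):
Path: (2,9) → (2,8) → (2,7) → (2,6) → (2,5) → (2,4) → (3,4) → (4,4) → (4,3) → (5,3) → (5,2) → (4,2) → (4,1) → (3,1) → (3,0) → (4,0) → (5,0) → (6,0) → (7,0) → (8,0) → (9,0) → (10,0) → (11,0) → (11,1) → (11,2) → (10,2) → (10,3) → (11,3) → (11,4) → (10,4) → (9,4) → (9,3) → (8,3) → (8,4) → (8,5) → (7,5) → (6,5) → (6,6) → (7,6) → (7,7) → (8,7) → (8,8) → (8,9) → (8,10) → (8,11) → (7,11) → (7,10) → (6,10) → (5,10) → (5,11) → (4,11) → (3,11) → (2,11) → (1,11) → (0,11) → (0,10) → (1,10) → (1,9) → (0,9) → (0,8)
Distance: 59 steps

Solution:

┌─┬─────┬───────┬───┬───┐
│ │     │       │B ↰│↓ ↰│
│ │ ╷ ┌─┘ ╶─┐ ╶─┘ ╷ ╵ ╷ │
│ │ │ │     │     │↑ ↲│↑│
│ ╵ │ │ ┌───┴─────┴───┤ │
│   │ │ │↓ ← ← ← ← A  │↑│
├───┤ ╵ │ ┌───────┬─╴ │ │
│↓ ↰│   │↓│       │   │↑│
│ ╷ └─┬─┘ ╵ ┌───┐ │ ┌─┘ │
│↓│↑ ↰│↓ ↲  │   │ │ │  ↑│
│ ├─┐ ╵ ┌───┘ ╷ │ │ ├─╴ │
│↓│ │↑ ↲│     │ │ │ │↱ ↑│
│ │ └───┤ ┌───┤ └─┤ │ ╷ │
│↓│     │ │↱ ↓│   │ │↑│ │
│ │ ┌───┘ │ ╷ └─┐ ╵ │ └─┤
│↓│ │     │↑│↳ ↓│   │↑ ↰│
│ │ ├─────┘ ├─┐ └───┴─╴ │
│↓│ │  ↱ → ↑│ │↳ → → → ↑│
│ │ ╵ ╷ ╶─┬─┘ └───────┐ │
│↓│   │↑ ↰│           │ │
│ │ ┌─┴─┐ │ ╶─────┐ ┌─┘ │
│↓│ │↱ ↓│↑│       │ │   │
│ └─┘ ╷ ╵ │ ╶───┐ └─┘ ╶─┤
│↳ → ↑│↳ ↑│     │       │
└─────┴───┴─────┴───────┘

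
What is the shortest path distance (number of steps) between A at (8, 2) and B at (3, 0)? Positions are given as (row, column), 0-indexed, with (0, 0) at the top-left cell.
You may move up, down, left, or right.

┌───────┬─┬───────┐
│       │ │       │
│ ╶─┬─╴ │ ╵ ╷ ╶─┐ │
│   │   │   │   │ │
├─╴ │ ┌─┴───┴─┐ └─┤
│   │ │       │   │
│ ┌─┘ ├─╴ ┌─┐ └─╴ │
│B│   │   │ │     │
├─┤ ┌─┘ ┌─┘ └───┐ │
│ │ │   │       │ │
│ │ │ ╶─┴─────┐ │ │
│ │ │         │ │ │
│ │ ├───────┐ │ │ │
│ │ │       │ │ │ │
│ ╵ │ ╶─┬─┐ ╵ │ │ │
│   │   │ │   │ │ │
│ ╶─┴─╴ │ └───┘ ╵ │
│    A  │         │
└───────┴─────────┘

Finding path from (8, 2) to (3, 0):
Path: (8,2) → (8,1) → (8,0) → (7,0) → (7,1) → (6,1) → (5,1) → (4,1) → (3,1) → (3,2) → (2,2) → (1,2) → (1,3) → (0,3) → (0,2) → (0,1) → (0,0) → (1,0) → (1,1) → (2,1) → (2,0) → (3,0)
Distance: 21 steps

Solution:

┌───────┬─┬───────┐
│↓ ← ← ↰│ │       │
│ ╶─┬─╴ │ ╵ ╷ ╶─┐ │
│↳ ↓│↱ ↑│   │   │ │
├─╴ │ ┌─┴───┴─┐ └─┤
│↓ ↲│↑│       │   │
│ ┌─┘ ├─╴ ┌─┐ └─╴ │
│B│↱ ↑│   │ │     │
├─┤ ┌─┘ ┌─┘ └───┐ │
│ │↑│   │       │ │
│ │ │ ╶─┴─────┐ │ │
│ │↑│         │ │ │
│ │ ├───────┐ │ │ │
│ │↑│       │ │ │ │
│ ╵ │ ╶─┬─┐ ╵ │ │ │
│↱ ↑│   │ │   │ │ │
│ ╶─┴─╴ │ └───┘ ╵ │
│↑ ← A  │         │
└───────┴─────────┘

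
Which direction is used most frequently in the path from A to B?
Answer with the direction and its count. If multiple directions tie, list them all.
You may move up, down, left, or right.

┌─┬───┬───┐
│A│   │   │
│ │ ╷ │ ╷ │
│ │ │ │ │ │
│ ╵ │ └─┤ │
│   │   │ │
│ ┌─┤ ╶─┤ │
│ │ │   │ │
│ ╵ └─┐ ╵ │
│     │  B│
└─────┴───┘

Directions: down, down, right, up, up, right, down, down, down, right, down, right
Counts: {'down': 6, 'right': 4, 'up': 2}
Most common: down (6 times)

Solution:

┌─┬───┬───┐
│A│↱ ↓│   │
│ │ ╷ │ ╷ │
│↓│↑│↓│ │ │
│ ╵ │ └─┤ │
│↳ ↑│↓  │ │
│ ┌─┤ ╶─┤ │
│ │ │↳ ↓│ │
│ ╵ └─┐ ╵ │
│     │↳ B│
└─────┴───┘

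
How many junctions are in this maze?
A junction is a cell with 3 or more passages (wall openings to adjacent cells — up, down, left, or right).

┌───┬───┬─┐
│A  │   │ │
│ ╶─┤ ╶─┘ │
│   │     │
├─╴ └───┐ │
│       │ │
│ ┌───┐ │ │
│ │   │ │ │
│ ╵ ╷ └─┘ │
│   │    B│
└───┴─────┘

Checking each cell for number of passages:

Junctions found (3+ passages):
  (1, 4): 3 passages
  (2, 1): 3 passages
Total junctions: 2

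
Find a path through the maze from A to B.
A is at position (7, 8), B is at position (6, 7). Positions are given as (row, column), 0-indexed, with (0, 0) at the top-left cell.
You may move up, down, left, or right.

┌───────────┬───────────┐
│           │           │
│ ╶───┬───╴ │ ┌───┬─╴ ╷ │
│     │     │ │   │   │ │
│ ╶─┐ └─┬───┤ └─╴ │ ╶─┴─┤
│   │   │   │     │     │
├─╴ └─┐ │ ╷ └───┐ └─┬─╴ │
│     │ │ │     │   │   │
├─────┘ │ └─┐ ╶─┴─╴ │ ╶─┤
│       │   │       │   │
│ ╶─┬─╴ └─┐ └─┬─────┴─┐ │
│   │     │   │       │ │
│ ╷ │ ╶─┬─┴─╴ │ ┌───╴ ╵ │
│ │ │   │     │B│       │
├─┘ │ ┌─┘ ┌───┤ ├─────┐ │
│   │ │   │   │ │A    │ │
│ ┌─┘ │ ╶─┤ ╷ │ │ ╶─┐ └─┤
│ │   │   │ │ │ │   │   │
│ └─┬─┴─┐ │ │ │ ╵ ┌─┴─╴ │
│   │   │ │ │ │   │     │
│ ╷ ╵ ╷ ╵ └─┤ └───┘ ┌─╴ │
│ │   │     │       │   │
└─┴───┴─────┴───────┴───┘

Finding the shortest path from (7, 8) to (6, 7):
Path length: 6 steps
Directions: down → down → left → up → up → up

Solution:

┌───────────┬───────────┐
│           │           │
│ ╶───┬───╴ │ ┌───┬─╴ ╷ │
│     │     │ │   │   │ │
│ ╶─┐ └─┬───┤ └─╴ │ ╶─┴─┤
│   │   │   │     │     │
├─╴ └─┐ │ ╷ └───┐ └─┬─╴ │
│     │ │ │     │   │   │
├─────┘ │ └─┐ ╶─┴─╴ │ ╶─┤
│       │   │       │   │
│ ╶─┬─╴ └─┐ └─┬─────┴─┐ │
│   │     │   │       │ │
│ ╷ │ ╶─┬─┴─╴ │ ┌───╴ ╵ │
│ │ │   │     │B│       │
├─┘ │ ┌─┘ ┌───┤ ├─────┐ │
│   │ │   │   │↑│A    │ │
│ ┌─┘ │ ╶─┤ ╷ │ │ ╶─┐ └─┤
│ │   │   │ │ │↑│↓  │   │
│ └─┬─┴─┐ │ │ │ ╵ ┌─┴─╴ │
│   │   │ │ │ │↑ ↲│     │
│ ╷ ╵ ╷ ╵ └─┤ └───┘ ┌─╴ │
│ │   │     │       │   │
└─┴───┴─────┴───────┴───┘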